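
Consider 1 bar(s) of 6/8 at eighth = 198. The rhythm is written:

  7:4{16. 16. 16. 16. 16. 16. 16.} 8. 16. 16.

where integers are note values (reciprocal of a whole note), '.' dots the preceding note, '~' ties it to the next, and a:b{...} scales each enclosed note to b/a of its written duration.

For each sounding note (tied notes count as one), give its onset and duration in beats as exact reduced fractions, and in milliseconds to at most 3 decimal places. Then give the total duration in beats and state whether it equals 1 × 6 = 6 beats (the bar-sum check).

1) 0.0ms=0b +129.87ms=3/7b
2) 129.87ms=3/7b +129.87ms=3/7b
3) 259.74ms=6/7b +129.87ms=3/7b
4) 389.61ms=9/7b +129.87ms=3/7b
5) 519.481ms=12/7b +129.87ms=3/7b
6) 649.351ms=15/7b +129.87ms=3/7b
7) 779.221ms=18/7b +129.87ms=3/7b
8) 909.091ms=3b +454.545ms=3/2b
9) 1363.636ms=9/2b +227.273ms=3/4b
10) 1590.909ms=21/4b +227.273ms=3/4b
Σ=6b of 6 (198bpm 6/8) — PASS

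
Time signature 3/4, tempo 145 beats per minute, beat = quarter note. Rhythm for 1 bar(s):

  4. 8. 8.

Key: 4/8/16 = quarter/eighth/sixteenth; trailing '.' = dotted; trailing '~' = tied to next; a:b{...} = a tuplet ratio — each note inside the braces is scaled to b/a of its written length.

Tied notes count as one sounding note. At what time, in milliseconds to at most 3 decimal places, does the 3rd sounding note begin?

note 3 onset = 9/4b = 931.034ms

1. 0.0ms @ 0 + 620.69ms (3/2)
2. 620.69ms @ 3/2 + 310.345ms (3/4)
3. 931.034ms @ 9/4 + 310.345ms (3/4)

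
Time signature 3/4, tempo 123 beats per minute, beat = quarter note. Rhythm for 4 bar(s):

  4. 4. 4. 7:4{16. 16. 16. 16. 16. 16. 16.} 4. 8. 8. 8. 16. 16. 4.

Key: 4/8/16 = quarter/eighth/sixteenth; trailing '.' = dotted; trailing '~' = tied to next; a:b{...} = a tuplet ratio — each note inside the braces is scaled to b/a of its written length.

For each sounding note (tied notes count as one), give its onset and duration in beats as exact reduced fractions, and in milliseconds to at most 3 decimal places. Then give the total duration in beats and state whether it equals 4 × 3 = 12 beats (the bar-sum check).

1) 0.0ms=0b +731.707ms=3/2b
2) 731.707ms=3/2b +731.707ms=3/2b
3) 1463.415ms=3b +731.707ms=3/2b
4) 2195.122ms=9/2b +104.53ms=3/14b
5) 2299.652ms=33/7b +104.53ms=3/14b
6) 2404.181ms=69/14b +104.53ms=3/14b
7) 2508.711ms=36/7b +104.53ms=3/14b
8) 2613.24ms=75/14b +104.53ms=3/14b
9) 2717.77ms=39/7b +104.53ms=3/14b
10) 2822.3ms=81/14b +104.53ms=3/14b
11) 2926.829ms=6b +731.707ms=3/2b
12) 3658.537ms=15/2b +365.854ms=3/4b
13) 4024.39ms=33/4b +365.854ms=3/4b
14) 4390.244ms=9b +365.854ms=3/4b
15) 4756.098ms=39/4b +182.927ms=3/8b
16) 4939.024ms=81/8b +182.927ms=3/8b
17) 5121.951ms=21/2b +731.707ms=3/2b
Σ=12b of 12 (123bpm 3/4) — PASS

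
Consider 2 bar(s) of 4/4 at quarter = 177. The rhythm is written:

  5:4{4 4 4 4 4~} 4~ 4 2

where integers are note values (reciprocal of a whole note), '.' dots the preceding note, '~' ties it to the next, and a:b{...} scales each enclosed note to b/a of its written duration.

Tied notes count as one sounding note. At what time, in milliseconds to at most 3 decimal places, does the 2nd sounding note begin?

note 2 onset = 4/5b = 271.186ms

1. 0.0ms @ 0 + 271.186ms (4/5)
2. 271.186ms @ 4/5 + 271.186ms (4/5)
3. 542.373ms @ 8/5 + 271.186ms (4/5)
4. 813.559ms @ 12/5 + 271.186ms (4/5)
5. 1084.746ms @ 16/5 + 949.153ms (14/5)
6. 2033.898ms @ 6 + 677.966ms (2)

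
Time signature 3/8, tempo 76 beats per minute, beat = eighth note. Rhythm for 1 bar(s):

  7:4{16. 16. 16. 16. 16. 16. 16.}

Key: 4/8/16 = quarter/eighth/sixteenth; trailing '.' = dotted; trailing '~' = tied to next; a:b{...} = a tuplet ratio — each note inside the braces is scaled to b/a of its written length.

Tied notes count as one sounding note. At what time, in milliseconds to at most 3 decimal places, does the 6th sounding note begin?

1. 0.0ms @ 0 + 338.346ms (3/7)
2. 338.346ms @ 3/7 + 338.346ms (3/7)
3. 676.692ms @ 6/7 + 338.346ms (3/7)
4. 1015.038ms @ 9/7 + 338.346ms (3/7)
5. 1353.383ms @ 12/7 + 338.346ms (3/7)
6. 1691.729ms @ 15/7 + 338.346ms (3/7)
7. 2030.075ms @ 18/7 + 338.346ms (3/7)

note 6 onset = 15/7b = 1691.729ms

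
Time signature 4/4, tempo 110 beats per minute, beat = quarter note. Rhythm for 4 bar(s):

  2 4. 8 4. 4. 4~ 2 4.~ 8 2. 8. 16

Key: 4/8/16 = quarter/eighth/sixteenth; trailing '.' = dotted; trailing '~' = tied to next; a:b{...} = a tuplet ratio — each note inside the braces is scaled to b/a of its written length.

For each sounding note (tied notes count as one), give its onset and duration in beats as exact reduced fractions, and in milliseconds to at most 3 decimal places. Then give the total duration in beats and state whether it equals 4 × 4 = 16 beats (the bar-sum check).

1) 0.0ms=0b +1090.909ms=2b
2) 1090.909ms=2b +818.182ms=3/2b
3) 1909.091ms=7/2b +272.727ms=1/2b
4) 2181.818ms=4b +818.182ms=3/2b
5) 3000.0ms=11/2b +818.182ms=3/2b
6) 3818.182ms=7b +1636.364ms=3b
7) 5454.545ms=10b +1090.909ms=2b
8) 6545.455ms=12b +1636.364ms=3b
9) 8181.818ms=15b +409.091ms=3/4b
10) 8590.909ms=63/4b +136.364ms=1/4b
Σ=16b of 16 (110bpm 4/4) — PASS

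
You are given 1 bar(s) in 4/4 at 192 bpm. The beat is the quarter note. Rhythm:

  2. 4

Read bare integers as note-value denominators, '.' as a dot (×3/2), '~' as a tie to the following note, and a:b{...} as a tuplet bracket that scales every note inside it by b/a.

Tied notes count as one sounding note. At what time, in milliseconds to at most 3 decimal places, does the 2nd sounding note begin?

1. 0.0ms @ 0 + 937.5ms (3)
2. 937.5ms @ 3 + 312.5ms (1)

note 2 onset = 3b = 937.5ms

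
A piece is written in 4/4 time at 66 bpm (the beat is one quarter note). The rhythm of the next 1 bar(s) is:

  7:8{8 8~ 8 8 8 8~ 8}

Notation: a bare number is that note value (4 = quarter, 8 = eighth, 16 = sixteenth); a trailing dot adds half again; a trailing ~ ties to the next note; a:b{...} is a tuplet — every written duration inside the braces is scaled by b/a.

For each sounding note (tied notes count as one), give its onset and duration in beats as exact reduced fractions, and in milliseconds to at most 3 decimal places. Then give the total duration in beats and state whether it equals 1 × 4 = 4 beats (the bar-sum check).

1) 0.0ms=0b +519.481ms=4/7b
2) 519.481ms=4/7b +1038.961ms=8/7b
3) 1558.442ms=12/7b +519.481ms=4/7b
4) 2077.922ms=16/7b +519.481ms=4/7b
5) 2597.403ms=20/7b +1038.961ms=8/7b
Σ=4b of 4 (66bpm 4/4) — PASS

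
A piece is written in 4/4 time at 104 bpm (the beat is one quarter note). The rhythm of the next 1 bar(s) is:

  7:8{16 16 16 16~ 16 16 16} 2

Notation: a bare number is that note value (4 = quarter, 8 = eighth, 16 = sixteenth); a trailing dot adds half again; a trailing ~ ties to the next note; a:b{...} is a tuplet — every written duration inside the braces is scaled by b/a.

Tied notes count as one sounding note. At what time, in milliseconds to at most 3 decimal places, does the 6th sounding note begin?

1. 0.0ms @ 0 + 164.835ms (2/7)
2. 164.835ms @ 2/7 + 164.835ms (2/7)
3. 329.67ms @ 4/7 + 164.835ms (2/7)
4. 494.505ms @ 6/7 + 329.67ms (4/7)
5. 824.176ms @ 10/7 + 164.835ms (2/7)
6. 989.011ms @ 12/7 + 164.835ms (2/7)
7. 1153.846ms @ 2 + 1153.846ms (2)

note 6 onset = 12/7b = 989.011ms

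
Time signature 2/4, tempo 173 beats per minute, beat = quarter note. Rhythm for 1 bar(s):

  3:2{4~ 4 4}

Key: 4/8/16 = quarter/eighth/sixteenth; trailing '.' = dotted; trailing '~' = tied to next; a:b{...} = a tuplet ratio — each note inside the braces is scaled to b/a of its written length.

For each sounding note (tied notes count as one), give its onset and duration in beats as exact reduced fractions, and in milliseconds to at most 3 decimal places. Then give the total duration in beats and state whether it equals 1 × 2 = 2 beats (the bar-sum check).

1) 0.0ms=0b +462.428ms=4/3b
2) 462.428ms=4/3b +231.214ms=2/3b
Σ=2b of 2 (173bpm 2/4) — PASS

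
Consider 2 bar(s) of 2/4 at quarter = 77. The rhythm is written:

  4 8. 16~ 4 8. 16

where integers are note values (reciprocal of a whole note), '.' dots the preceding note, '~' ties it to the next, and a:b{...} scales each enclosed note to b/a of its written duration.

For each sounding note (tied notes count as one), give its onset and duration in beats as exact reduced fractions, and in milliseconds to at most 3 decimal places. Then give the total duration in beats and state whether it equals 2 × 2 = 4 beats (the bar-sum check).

1) 0.0ms=0b +779.221ms=1b
2) 779.221ms=1b +584.416ms=3/4b
3) 1363.636ms=7/4b +974.026ms=5/4b
4) 2337.662ms=3b +584.416ms=3/4b
5) 2922.078ms=15/4b +194.805ms=1/4b
Σ=4b of 4 (77bpm 2/4) — PASS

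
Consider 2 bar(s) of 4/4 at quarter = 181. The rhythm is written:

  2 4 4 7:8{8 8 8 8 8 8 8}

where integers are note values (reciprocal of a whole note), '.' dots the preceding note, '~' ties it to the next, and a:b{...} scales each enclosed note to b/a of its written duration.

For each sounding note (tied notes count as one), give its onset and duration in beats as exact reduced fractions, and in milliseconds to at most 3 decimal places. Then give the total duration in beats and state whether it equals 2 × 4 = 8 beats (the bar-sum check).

1) 0.0ms=0b +662.983ms=2b
2) 662.983ms=2b +331.492ms=1b
3) 994.475ms=3b +331.492ms=1b
4) 1325.967ms=4b +189.424ms=4/7b
5) 1515.391ms=32/7b +189.424ms=4/7b
6) 1704.815ms=36/7b +189.424ms=4/7b
7) 1894.238ms=40/7b +189.424ms=4/7b
8) 2083.662ms=44/7b +189.424ms=4/7b
9) 2273.086ms=48/7b +189.424ms=4/7b
10) 2462.51ms=52/7b +189.424ms=4/7b
Σ=8b of 8 (181bpm 4/4) — PASS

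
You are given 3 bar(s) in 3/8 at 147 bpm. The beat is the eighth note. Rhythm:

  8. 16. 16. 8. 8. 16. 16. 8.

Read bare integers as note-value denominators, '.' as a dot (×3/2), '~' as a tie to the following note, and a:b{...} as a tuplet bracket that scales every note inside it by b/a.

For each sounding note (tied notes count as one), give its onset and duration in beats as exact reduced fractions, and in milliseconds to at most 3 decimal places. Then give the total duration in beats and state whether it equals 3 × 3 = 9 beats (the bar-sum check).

1) 0.0ms=0b +612.245ms=3/2b
2) 612.245ms=3/2b +306.122ms=3/4b
3) 918.367ms=9/4b +306.122ms=3/4b
4) 1224.49ms=3b +612.245ms=3/2b
5) 1836.735ms=9/2b +612.245ms=3/2b
6) 2448.98ms=6b +306.122ms=3/4b
7) 2755.102ms=27/4b +306.122ms=3/4b
8) 3061.224ms=15/2b +612.245ms=3/2b
Σ=9b of 9 (147bpm 3/8) — PASS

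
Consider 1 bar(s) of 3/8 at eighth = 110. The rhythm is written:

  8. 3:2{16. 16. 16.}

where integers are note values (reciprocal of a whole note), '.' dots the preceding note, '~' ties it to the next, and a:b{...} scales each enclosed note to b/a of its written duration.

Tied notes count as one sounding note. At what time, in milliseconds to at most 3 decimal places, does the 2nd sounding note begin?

1. 0.0ms @ 0 + 818.182ms (3/2)
2. 818.182ms @ 3/2 + 272.727ms (1/2)
3. 1090.909ms @ 2 + 272.727ms (1/2)
4. 1363.636ms @ 5/2 + 272.727ms (1/2)

note 2 onset = 3/2b = 818.182ms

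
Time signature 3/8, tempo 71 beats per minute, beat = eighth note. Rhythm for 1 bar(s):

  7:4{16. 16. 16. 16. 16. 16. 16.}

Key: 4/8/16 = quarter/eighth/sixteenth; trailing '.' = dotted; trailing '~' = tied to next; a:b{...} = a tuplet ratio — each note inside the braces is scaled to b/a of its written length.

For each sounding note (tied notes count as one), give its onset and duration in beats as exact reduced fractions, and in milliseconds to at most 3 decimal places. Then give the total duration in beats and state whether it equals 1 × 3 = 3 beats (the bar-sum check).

1) 0.0ms=0b +362.173ms=3/7b
2) 362.173ms=3/7b +362.173ms=3/7b
3) 724.346ms=6/7b +362.173ms=3/7b
4) 1086.519ms=9/7b +362.173ms=3/7b
5) 1448.692ms=12/7b +362.173ms=3/7b
6) 1810.865ms=15/7b +362.173ms=3/7b
7) 2173.038ms=18/7b +362.173ms=3/7b
Σ=3b of 3 (71bpm 3/8) — PASS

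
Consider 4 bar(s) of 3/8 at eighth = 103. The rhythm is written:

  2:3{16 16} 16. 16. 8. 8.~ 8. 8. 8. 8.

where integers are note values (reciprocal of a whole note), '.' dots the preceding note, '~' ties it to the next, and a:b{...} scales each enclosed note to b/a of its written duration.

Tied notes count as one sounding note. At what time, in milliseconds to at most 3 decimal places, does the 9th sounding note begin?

note 9 onset = 21/2b = 6116.505ms

1. 0.0ms @ 0 + 436.893ms (3/4)
2. 436.893ms @ 3/4 + 436.893ms (3/4)
3. 873.786ms @ 3/2 + 436.893ms (3/4)
4. 1310.68ms @ 9/4 + 436.893ms (3/4)
5. 1747.573ms @ 3 + 873.786ms (3/2)
6. 2621.359ms @ 9/2 + 1747.573ms (3)
7. 4368.932ms @ 15/2 + 873.786ms (3/2)
8. 5242.718ms @ 9 + 873.786ms (3/2)
9. 6116.505ms @ 21/2 + 873.786ms (3/2)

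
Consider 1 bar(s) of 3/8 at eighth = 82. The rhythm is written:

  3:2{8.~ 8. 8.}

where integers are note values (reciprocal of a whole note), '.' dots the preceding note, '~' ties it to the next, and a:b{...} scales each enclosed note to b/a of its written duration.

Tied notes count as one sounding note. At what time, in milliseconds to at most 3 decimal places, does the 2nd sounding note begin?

note 2 onset = 2b = 1463.415ms

1. 0.0ms @ 0 + 1463.415ms (2)
2. 1463.415ms @ 2 + 731.707ms (1)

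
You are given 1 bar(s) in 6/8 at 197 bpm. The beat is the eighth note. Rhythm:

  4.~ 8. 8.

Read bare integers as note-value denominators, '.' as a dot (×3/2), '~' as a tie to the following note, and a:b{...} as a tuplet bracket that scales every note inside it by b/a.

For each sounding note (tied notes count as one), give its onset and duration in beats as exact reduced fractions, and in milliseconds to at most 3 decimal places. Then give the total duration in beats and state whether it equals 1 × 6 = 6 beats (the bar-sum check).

1) 0.0ms=0b +1370.558ms=9/2b
2) 1370.558ms=9/2b +456.853ms=3/2b
Σ=6b of 6 (197bpm 6/8) — PASS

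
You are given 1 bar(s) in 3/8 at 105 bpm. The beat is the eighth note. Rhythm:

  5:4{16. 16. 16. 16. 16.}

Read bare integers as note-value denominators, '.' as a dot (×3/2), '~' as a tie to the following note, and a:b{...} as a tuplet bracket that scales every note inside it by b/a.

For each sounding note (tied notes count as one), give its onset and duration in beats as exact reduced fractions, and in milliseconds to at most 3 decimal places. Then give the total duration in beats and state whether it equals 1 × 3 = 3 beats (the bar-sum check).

1) 0.0ms=0b +342.857ms=3/5b
2) 342.857ms=3/5b +342.857ms=3/5b
3) 685.714ms=6/5b +342.857ms=3/5b
4) 1028.571ms=9/5b +342.857ms=3/5b
5) 1371.429ms=12/5b +342.857ms=3/5b
Σ=3b of 3 (105bpm 3/8) — PASS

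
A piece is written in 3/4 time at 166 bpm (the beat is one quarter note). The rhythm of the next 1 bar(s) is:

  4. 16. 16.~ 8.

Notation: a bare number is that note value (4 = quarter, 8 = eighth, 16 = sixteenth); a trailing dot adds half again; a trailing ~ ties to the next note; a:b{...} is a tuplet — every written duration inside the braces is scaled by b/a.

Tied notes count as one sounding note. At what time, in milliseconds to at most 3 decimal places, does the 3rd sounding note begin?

note 3 onset = 15/8b = 677.711ms

1. 0.0ms @ 0 + 542.169ms (3/2)
2. 542.169ms @ 3/2 + 135.542ms (3/8)
3. 677.711ms @ 15/8 + 406.627ms (9/8)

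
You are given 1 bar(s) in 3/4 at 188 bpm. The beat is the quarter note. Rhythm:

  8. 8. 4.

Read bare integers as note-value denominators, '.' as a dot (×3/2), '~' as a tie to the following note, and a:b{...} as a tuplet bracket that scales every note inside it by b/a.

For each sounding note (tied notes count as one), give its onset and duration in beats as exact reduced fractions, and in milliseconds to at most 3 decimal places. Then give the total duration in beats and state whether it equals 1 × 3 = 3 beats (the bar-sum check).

1) 0.0ms=0b +239.362ms=3/4b
2) 239.362ms=3/4b +239.362ms=3/4b
3) 478.723ms=3/2b +478.723ms=3/2b
Σ=3b of 3 (188bpm 3/4) — PASS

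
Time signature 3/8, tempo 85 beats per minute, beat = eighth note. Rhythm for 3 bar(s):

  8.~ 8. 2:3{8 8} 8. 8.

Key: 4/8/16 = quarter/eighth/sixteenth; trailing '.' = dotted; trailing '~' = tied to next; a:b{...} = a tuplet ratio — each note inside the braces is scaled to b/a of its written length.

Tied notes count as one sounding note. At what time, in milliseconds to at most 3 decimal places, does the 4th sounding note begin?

note 4 onset = 6b = 4235.294ms

1. 0.0ms @ 0 + 2117.647ms (3)
2. 2117.647ms @ 3 + 1058.824ms (3/2)
3. 3176.471ms @ 9/2 + 1058.824ms (3/2)
4. 4235.294ms @ 6 + 1058.824ms (3/2)
5. 5294.118ms @ 15/2 + 1058.824ms (3/2)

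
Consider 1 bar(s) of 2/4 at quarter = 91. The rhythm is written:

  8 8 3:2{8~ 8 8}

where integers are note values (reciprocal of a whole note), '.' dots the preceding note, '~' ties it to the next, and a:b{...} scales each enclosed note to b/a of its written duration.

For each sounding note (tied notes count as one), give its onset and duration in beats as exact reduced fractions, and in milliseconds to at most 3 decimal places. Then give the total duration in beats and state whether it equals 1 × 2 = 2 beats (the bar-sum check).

1) 0.0ms=0b +329.67ms=1/2b
2) 329.67ms=1/2b +329.67ms=1/2b
3) 659.341ms=1b +439.56ms=2/3b
4) 1098.901ms=5/3b +219.78ms=1/3b
Σ=2b of 2 (91bpm 2/4) — PASS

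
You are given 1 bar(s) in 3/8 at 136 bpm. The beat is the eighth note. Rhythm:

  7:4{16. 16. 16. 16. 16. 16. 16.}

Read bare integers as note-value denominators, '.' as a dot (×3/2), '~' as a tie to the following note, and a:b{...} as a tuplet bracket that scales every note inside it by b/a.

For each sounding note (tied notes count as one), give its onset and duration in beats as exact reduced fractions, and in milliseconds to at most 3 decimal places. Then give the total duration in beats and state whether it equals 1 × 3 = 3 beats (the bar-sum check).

1) 0.0ms=0b +189.076ms=3/7b
2) 189.076ms=3/7b +189.076ms=3/7b
3) 378.151ms=6/7b +189.076ms=3/7b
4) 567.227ms=9/7b +189.076ms=3/7b
5) 756.303ms=12/7b +189.076ms=3/7b
6) 945.378ms=15/7b +189.076ms=3/7b
7) 1134.454ms=18/7b +189.076ms=3/7b
Σ=3b of 3 (136bpm 3/8) — PASS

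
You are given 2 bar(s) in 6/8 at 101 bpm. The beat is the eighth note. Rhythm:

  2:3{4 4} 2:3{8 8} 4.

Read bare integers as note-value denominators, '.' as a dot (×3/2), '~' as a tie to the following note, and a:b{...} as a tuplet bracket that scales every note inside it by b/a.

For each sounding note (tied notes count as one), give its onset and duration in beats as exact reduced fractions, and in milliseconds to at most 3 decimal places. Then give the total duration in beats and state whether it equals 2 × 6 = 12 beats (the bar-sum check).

1) 0.0ms=0b +1782.178ms=3b
2) 1782.178ms=3b +1782.178ms=3b
3) 3564.356ms=6b +891.089ms=3/2b
4) 4455.446ms=15/2b +891.089ms=3/2b
5) 5346.535ms=9b +1782.178ms=3b
Σ=12b of 12 (101bpm 6/8) — PASS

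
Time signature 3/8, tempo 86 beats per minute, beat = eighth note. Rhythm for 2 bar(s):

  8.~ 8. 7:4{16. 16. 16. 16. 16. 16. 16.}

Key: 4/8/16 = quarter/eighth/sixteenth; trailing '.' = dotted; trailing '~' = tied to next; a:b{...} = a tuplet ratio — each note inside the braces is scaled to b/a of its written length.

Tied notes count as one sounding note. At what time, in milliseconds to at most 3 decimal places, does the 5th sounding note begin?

1. 0.0ms @ 0 + 2093.023ms (3)
2. 2093.023ms @ 3 + 299.003ms (3/7)
3. 2392.027ms @ 24/7 + 299.003ms (3/7)
4. 2691.03ms @ 27/7 + 299.003ms (3/7)
5. 2990.033ms @ 30/7 + 299.003ms (3/7)
6. 3289.037ms @ 33/7 + 299.003ms (3/7)
7. 3588.04ms @ 36/7 + 299.003ms (3/7)
8. 3887.043ms @ 39/7 + 299.003ms (3/7)

note 5 onset = 30/7b = 2990.033ms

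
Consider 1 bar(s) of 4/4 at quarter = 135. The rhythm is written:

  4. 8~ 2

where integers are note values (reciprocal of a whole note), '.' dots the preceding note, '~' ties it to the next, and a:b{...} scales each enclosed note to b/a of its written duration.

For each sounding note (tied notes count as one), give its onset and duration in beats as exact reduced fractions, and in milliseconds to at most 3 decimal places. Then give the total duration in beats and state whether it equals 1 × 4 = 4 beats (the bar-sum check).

1) 0.0ms=0b +666.667ms=3/2b
2) 666.667ms=3/2b +1111.111ms=5/2b
Σ=4b of 4 (135bpm 4/4) — PASS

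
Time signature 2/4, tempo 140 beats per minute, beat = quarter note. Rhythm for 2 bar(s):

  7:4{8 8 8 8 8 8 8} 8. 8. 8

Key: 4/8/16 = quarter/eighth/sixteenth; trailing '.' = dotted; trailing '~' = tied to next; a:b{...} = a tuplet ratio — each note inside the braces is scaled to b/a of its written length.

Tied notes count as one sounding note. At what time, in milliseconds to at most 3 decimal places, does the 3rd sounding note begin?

1. 0.0ms @ 0 + 122.449ms (2/7)
2. 122.449ms @ 2/7 + 122.449ms (2/7)
3. 244.898ms @ 4/7 + 122.449ms (2/7)
4. 367.347ms @ 6/7 + 122.449ms (2/7)
5. 489.796ms @ 8/7 + 122.449ms (2/7)
6. 612.245ms @ 10/7 + 122.449ms (2/7)
7. 734.694ms @ 12/7 + 122.449ms (2/7)
8. 857.143ms @ 2 + 321.429ms (3/4)
9. 1178.571ms @ 11/4 + 321.429ms (3/4)
10. 1500.0ms @ 7/2 + 214.286ms (1/2)

note 3 onset = 4/7b = 244.898ms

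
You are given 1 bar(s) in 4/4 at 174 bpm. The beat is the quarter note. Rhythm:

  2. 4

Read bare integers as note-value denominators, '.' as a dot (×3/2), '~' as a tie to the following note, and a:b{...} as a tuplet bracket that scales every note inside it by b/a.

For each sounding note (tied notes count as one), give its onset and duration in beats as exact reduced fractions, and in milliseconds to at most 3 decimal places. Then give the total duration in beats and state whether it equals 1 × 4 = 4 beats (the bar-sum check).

1) 0.0ms=0b +1034.483ms=3b
2) 1034.483ms=3b +344.828ms=1b
Σ=4b of 4 (174bpm 4/4) — PASS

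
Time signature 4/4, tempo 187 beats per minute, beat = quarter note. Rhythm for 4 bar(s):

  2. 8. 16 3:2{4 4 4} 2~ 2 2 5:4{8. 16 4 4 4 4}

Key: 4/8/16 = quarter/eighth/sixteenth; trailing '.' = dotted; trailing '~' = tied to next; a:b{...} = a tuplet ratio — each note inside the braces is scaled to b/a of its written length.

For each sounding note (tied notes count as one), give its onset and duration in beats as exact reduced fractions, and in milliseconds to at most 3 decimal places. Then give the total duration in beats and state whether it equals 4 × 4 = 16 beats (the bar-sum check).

1) 0.0ms=0b +962.567ms=3b
2) 962.567ms=3b +240.642ms=3/4b
3) 1203.209ms=15/4b +80.214ms=1/4b
4) 1283.422ms=4b +213.904ms=2/3b
5) 1497.326ms=14/3b +213.904ms=2/3b
6) 1711.23ms=16/3b +213.904ms=2/3b
7) 1925.134ms=6b +1283.422ms=4b
8) 3208.556ms=10b +641.711ms=2b
9) 3850.267ms=12b +192.513ms=3/5b
10) 4042.781ms=63/5b +64.171ms=1/5b
11) 4106.952ms=64/5b +256.684ms=4/5b
12) 4363.636ms=68/5b +256.684ms=4/5b
13) 4620.321ms=72/5b +256.684ms=4/5b
14) 4877.005ms=76/5b +256.684ms=4/5b
Σ=16b of 16 (187bpm 4/4) — PASS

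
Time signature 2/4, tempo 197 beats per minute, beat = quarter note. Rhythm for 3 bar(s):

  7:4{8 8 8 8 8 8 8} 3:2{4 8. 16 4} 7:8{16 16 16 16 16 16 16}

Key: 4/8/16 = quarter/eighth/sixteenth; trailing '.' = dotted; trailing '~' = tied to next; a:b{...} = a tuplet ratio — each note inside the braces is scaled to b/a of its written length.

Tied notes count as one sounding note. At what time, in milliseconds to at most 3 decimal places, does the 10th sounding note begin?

note 10 onset = 19/6b = 964.467ms

1. 0.0ms @ 0 + 87.02ms (2/7)
2. 87.02ms @ 2/7 + 87.02ms (2/7)
3. 174.039ms @ 4/7 + 87.02ms (2/7)
4. 261.059ms @ 6/7 + 87.02ms (2/7)
5. 348.078ms @ 8/7 + 87.02ms (2/7)
6. 435.098ms @ 10/7 + 87.02ms (2/7)
7. 522.117ms @ 12/7 + 87.02ms (2/7)
8. 609.137ms @ 2 + 203.046ms (2/3)
9. 812.183ms @ 8/3 + 152.284ms (1/2)
10. 964.467ms @ 19/6 + 50.761ms (1/6)
11. 1015.228ms @ 10/3 + 203.046ms (2/3)
12. 1218.274ms @ 4 + 87.02ms (2/7)
13. 1305.294ms @ 30/7 + 87.02ms (2/7)
14. 1392.313ms @ 32/7 + 87.02ms (2/7)
15. 1479.333ms @ 34/7 + 87.02ms (2/7)
16. 1566.352ms @ 36/7 + 87.02ms (2/7)
17. 1653.372ms @ 38/7 + 87.02ms (2/7)
18. 1740.392ms @ 40/7 + 87.02ms (2/7)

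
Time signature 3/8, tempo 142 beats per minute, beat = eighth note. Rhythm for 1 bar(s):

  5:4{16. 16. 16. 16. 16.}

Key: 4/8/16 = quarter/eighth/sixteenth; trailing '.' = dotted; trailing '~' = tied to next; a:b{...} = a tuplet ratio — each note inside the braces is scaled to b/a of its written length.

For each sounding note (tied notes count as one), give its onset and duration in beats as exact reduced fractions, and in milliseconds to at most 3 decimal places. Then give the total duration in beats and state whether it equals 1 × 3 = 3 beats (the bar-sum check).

1) 0.0ms=0b +253.521ms=3/5b
2) 253.521ms=3/5b +253.521ms=3/5b
3) 507.042ms=6/5b +253.521ms=3/5b
4) 760.563ms=9/5b +253.521ms=3/5b
5) 1014.085ms=12/5b +253.521ms=3/5b
Σ=3b of 3 (142bpm 3/8) — PASS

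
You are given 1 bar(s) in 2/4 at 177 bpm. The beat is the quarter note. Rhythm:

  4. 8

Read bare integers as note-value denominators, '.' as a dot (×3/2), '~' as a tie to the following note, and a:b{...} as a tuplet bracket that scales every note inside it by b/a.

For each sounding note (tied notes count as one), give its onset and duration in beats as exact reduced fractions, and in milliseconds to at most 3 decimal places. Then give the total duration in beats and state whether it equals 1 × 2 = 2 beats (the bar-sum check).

1) 0.0ms=0b +508.475ms=3/2b
2) 508.475ms=3/2b +169.492ms=1/2b
Σ=2b of 2 (177bpm 2/4) — PASS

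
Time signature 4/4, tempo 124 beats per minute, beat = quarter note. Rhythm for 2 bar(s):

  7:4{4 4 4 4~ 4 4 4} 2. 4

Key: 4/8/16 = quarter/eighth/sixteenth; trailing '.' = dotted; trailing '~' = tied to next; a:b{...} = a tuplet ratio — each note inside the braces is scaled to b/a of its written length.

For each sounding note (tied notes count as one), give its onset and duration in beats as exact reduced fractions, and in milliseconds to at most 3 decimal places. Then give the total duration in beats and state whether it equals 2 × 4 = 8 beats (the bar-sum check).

1) 0.0ms=0b +276.498ms=4/7b
2) 276.498ms=4/7b +276.498ms=4/7b
3) 552.995ms=8/7b +276.498ms=4/7b
4) 829.493ms=12/7b +552.995ms=8/7b
5) 1382.488ms=20/7b +276.498ms=4/7b
6) 1658.986ms=24/7b +276.498ms=4/7b
7) 1935.484ms=4b +1451.613ms=3b
8) 3387.097ms=7b +483.871ms=1b
Σ=8b of 8 (124bpm 4/4) — PASS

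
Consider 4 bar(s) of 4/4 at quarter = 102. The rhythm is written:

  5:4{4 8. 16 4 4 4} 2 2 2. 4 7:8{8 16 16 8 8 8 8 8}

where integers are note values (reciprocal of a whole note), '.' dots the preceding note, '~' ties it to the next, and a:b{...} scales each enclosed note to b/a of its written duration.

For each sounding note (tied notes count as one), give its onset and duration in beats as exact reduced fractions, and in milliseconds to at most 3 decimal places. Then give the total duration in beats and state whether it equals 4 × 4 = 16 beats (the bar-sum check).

1) 0.0ms=0b +470.588ms=4/5b
2) 470.588ms=4/5b +352.941ms=3/5b
3) 823.529ms=7/5b +117.647ms=1/5b
4) 941.176ms=8/5b +470.588ms=4/5b
5) 1411.765ms=12/5b +470.588ms=4/5b
6) 1882.353ms=16/5b +470.588ms=4/5b
7) 2352.941ms=4b +1176.471ms=2b
8) 3529.412ms=6b +1176.471ms=2b
9) 4705.882ms=8b +1764.706ms=3b
10) 6470.588ms=11b +588.235ms=1b
11) 7058.824ms=12b +336.134ms=4/7b
12) 7394.958ms=88/7b +168.067ms=2/7b
13) 7563.025ms=90/7b +168.067ms=2/7b
14) 7731.092ms=92/7b +336.134ms=4/7b
15) 8067.227ms=96/7b +336.134ms=4/7b
16) 8403.361ms=100/7b +336.134ms=4/7b
17) 8739.496ms=104/7b +336.134ms=4/7b
18) 9075.63ms=108/7b +336.134ms=4/7b
Σ=16b of 16 (102bpm 4/4) — PASS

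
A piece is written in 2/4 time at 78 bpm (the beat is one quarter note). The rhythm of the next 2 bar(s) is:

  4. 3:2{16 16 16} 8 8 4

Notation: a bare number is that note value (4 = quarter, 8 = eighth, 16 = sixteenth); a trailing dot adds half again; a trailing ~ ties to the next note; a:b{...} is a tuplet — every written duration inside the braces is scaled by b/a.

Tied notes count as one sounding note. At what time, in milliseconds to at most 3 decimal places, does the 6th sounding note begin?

note 6 onset = 5/2b = 1923.077ms

1. 0.0ms @ 0 + 1153.846ms (3/2)
2. 1153.846ms @ 3/2 + 128.205ms (1/6)
3. 1282.051ms @ 5/3 + 128.205ms (1/6)
4. 1410.256ms @ 11/6 + 128.205ms (1/6)
5. 1538.462ms @ 2 + 384.615ms (1/2)
6. 1923.077ms @ 5/2 + 384.615ms (1/2)
7. 2307.692ms @ 3 + 769.231ms (1)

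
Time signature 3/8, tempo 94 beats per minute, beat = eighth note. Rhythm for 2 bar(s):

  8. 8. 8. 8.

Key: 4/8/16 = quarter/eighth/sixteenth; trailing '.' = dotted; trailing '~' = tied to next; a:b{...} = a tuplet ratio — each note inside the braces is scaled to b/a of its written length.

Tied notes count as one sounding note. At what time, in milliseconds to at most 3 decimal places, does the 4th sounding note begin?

1. 0.0ms @ 0 + 957.447ms (3/2)
2. 957.447ms @ 3/2 + 957.447ms (3/2)
3. 1914.894ms @ 3 + 957.447ms (3/2)
4. 2872.34ms @ 9/2 + 957.447ms (3/2)

note 4 onset = 9/2b = 2872.34ms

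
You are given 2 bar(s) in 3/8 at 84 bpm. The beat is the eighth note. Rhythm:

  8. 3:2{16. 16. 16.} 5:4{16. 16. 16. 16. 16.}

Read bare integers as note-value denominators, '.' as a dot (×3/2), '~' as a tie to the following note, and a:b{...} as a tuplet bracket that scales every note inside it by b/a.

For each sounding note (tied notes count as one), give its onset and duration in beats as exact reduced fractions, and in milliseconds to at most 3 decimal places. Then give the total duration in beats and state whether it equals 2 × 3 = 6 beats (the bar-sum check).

1) 0.0ms=0b +1071.429ms=3/2b
2) 1071.429ms=3/2b +357.143ms=1/2b
3) 1428.571ms=2b +357.143ms=1/2b
4) 1785.714ms=5/2b +357.143ms=1/2b
5) 2142.857ms=3b +428.571ms=3/5b
6) 2571.429ms=18/5b +428.571ms=3/5b
7) 3000.0ms=21/5b +428.571ms=3/5b
8) 3428.571ms=24/5b +428.571ms=3/5b
9) 3857.143ms=27/5b +428.571ms=3/5b
Σ=6b of 6 (84bpm 3/8) — PASS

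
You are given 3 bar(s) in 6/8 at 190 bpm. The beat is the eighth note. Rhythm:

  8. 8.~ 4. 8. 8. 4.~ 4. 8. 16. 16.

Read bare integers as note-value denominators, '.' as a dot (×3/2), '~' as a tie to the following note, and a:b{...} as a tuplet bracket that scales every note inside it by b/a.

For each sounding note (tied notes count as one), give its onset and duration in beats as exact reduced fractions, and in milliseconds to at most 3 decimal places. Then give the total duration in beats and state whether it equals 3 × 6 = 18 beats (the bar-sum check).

1) 0.0ms=0b +473.684ms=3/2b
2) 473.684ms=3/2b +1421.053ms=9/2b
3) 1894.737ms=6b +473.684ms=3/2b
4) 2368.421ms=15/2b +473.684ms=3/2b
5) 2842.105ms=9b +1894.737ms=6b
6) 4736.842ms=15b +473.684ms=3/2b
7) 5210.526ms=33/2b +236.842ms=3/4b
8) 5447.368ms=69/4b +236.842ms=3/4b
Σ=18b of 18 (190bpm 6/8) — PASS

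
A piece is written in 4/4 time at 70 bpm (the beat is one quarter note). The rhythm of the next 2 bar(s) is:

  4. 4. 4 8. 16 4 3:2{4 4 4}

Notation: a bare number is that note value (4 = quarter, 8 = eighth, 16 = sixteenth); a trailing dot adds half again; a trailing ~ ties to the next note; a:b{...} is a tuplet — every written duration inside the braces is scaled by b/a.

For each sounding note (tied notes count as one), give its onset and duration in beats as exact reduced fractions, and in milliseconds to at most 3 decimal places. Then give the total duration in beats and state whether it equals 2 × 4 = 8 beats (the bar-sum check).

1) 0.0ms=0b +1285.714ms=3/2b
2) 1285.714ms=3/2b +1285.714ms=3/2b
3) 2571.429ms=3b +857.143ms=1b
4) 3428.571ms=4b +642.857ms=3/4b
5) 4071.429ms=19/4b +214.286ms=1/4b
6) 4285.714ms=5b +857.143ms=1b
7) 5142.857ms=6b +571.429ms=2/3b
8) 5714.286ms=20/3b +571.429ms=2/3b
9) 6285.714ms=22/3b +571.429ms=2/3b
Σ=8b of 8 (70bpm 4/4) — PASS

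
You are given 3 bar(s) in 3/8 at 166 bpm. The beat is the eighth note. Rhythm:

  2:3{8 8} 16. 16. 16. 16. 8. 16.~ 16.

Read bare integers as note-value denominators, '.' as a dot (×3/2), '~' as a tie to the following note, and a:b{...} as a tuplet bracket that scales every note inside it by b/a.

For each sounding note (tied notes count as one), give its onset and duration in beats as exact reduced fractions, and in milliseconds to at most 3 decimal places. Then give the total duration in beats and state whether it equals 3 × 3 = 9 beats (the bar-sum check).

1) 0.0ms=0b +542.169ms=3/2b
2) 542.169ms=3/2b +542.169ms=3/2b
3) 1084.337ms=3b +271.084ms=3/4b
4) 1355.422ms=15/4b +271.084ms=3/4b
5) 1626.506ms=9/2b +271.084ms=3/4b
6) 1897.59ms=21/4b +271.084ms=3/4b
7) 2168.675ms=6b +542.169ms=3/2b
8) 2710.843ms=15/2b +542.169ms=3/2b
Σ=9b of 9 (166bpm 3/8) — PASS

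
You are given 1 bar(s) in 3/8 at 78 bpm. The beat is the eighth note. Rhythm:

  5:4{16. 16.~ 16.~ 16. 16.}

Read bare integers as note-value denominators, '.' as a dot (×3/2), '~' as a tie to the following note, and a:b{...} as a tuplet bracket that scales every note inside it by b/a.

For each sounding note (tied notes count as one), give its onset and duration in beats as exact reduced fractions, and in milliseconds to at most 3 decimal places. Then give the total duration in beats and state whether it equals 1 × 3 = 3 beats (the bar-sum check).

1) 0.0ms=0b +461.538ms=3/5b
2) 461.538ms=3/5b +1384.615ms=9/5b
3) 1846.154ms=12/5b +461.538ms=3/5b
Σ=3b of 3 (78bpm 3/8) — PASS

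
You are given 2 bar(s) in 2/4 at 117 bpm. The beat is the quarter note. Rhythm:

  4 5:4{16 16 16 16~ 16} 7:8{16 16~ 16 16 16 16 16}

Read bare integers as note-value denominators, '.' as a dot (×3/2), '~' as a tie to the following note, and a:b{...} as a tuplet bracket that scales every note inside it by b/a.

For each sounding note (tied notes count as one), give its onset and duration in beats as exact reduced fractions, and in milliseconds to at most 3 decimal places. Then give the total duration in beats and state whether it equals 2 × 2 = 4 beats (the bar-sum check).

1) 0.0ms=0b +512.821ms=1b
2) 512.821ms=1b +102.564ms=1/5b
3) 615.385ms=6/5b +102.564ms=1/5b
4) 717.949ms=7/5b +102.564ms=1/5b
5) 820.513ms=8/5b +205.128ms=2/5b
6) 1025.641ms=2b +146.52ms=2/7b
7) 1172.161ms=16/7b +293.04ms=4/7b
8) 1465.201ms=20/7b +146.52ms=2/7b
9) 1611.722ms=22/7b +146.52ms=2/7b
10) 1758.242ms=24/7b +146.52ms=2/7b
11) 1904.762ms=26/7b +146.52ms=2/7b
Σ=4b of 4 (117bpm 2/4) — PASS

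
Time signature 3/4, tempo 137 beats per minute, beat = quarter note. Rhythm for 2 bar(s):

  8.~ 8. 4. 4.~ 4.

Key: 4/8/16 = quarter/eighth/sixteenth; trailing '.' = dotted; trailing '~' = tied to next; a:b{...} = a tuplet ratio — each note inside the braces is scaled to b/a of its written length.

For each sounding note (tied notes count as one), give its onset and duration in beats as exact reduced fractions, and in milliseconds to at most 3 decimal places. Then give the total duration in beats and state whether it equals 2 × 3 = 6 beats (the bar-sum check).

1) 0.0ms=0b +656.934ms=3/2b
2) 656.934ms=3/2b +656.934ms=3/2b
3) 1313.869ms=3b +1313.869ms=3b
Σ=6b of 6 (137bpm 3/4) — PASS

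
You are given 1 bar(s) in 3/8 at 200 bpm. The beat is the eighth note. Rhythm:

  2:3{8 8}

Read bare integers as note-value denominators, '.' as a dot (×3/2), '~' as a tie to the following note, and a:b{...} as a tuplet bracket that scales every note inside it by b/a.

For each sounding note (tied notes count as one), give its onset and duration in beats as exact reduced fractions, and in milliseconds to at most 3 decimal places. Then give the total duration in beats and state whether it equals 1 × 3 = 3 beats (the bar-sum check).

1) 0.0ms=0b +450.0ms=3/2b
2) 450.0ms=3/2b +450.0ms=3/2b
Σ=3b of 3 (200bpm 3/8) — PASS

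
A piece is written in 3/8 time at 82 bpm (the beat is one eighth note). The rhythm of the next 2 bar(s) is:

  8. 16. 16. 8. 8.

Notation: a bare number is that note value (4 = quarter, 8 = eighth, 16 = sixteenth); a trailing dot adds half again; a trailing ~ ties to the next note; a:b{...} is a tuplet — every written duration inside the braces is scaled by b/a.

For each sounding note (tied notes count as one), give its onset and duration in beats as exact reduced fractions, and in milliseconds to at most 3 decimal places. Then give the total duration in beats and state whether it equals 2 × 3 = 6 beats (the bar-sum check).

1) 0.0ms=0b +1097.561ms=3/2b
2) 1097.561ms=3/2b +548.78ms=3/4b
3) 1646.341ms=9/4b +548.78ms=3/4b
4) 2195.122ms=3b +1097.561ms=3/2b
5) 3292.683ms=9/2b +1097.561ms=3/2b
Σ=6b of 6 (82bpm 3/8) — PASS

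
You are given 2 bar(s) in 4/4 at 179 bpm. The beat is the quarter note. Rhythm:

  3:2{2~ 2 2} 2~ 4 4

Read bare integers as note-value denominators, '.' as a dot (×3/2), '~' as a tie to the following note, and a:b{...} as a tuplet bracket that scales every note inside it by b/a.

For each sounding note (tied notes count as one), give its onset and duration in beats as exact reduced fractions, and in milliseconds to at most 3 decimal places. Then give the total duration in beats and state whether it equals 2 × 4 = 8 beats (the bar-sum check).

1) 0.0ms=0b +893.855ms=8/3b
2) 893.855ms=8/3b +446.927ms=4/3b
3) 1340.782ms=4b +1005.587ms=3b
4) 2346.369ms=7b +335.196ms=1b
Σ=8b of 8 (179bpm 4/4) — PASS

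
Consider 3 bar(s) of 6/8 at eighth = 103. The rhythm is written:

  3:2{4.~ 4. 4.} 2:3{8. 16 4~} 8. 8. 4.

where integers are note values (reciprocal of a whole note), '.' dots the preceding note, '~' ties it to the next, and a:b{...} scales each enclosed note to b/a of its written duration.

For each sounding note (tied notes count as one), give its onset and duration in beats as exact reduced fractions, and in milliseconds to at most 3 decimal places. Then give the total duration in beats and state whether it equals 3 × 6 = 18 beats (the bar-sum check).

1) 0.0ms=0b +2330.097ms=4b
2) 2330.097ms=4b +1165.049ms=2b
3) 3495.146ms=6b +1310.68ms=9/4b
4) 4805.825ms=33/4b +436.893ms=3/4b
5) 5242.718ms=9b +2621.359ms=9/2b
6) 7864.078ms=27/2b +873.786ms=3/2b
7) 8737.864ms=15b +1747.573ms=3b
Σ=18b of 18 (103bpm 6/8) — PASS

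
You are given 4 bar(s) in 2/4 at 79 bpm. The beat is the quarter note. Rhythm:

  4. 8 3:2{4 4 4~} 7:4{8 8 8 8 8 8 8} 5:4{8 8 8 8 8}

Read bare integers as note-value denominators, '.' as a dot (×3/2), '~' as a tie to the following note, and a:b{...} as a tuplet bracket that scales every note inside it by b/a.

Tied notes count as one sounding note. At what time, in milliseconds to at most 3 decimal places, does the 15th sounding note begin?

note 15 onset = 36/5b = 5468.354ms

1. 0.0ms @ 0 + 1139.241ms (3/2)
2. 1139.241ms @ 3/2 + 379.747ms (1/2)
3. 1518.987ms @ 2 + 506.329ms (2/3)
4. 2025.316ms @ 8/3 + 506.329ms (2/3)
5. 2531.646ms @ 10/3 + 723.327ms (20/21)
6. 3254.973ms @ 30/7 + 216.998ms (2/7)
7. 3471.971ms @ 32/7 + 216.998ms (2/7)
8. 3688.969ms @ 34/7 + 216.998ms (2/7)
9. 3905.967ms @ 36/7 + 216.998ms (2/7)
10. 4122.966ms @ 38/7 + 216.998ms (2/7)
11. 4339.964ms @ 40/7 + 216.998ms (2/7)
12. 4556.962ms @ 6 + 303.797ms (2/5)
13. 4860.759ms @ 32/5 + 303.797ms (2/5)
14. 5164.557ms @ 34/5 + 303.797ms (2/5)
15. 5468.354ms @ 36/5 + 303.797ms (2/5)
16. 5772.152ms @ 38/5 + 303.797ms (2/5)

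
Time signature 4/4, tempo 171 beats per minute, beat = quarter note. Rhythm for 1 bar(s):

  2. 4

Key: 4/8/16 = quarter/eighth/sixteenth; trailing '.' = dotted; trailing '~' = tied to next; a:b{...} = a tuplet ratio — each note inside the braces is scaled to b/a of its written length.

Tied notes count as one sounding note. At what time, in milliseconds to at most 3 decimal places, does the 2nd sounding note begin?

note 2 onset = 3b = 1052.632ms

1. 0.0ms @ 0 + 1052.632ms (3)
2. 1052.632ms @ 3 + 350.877ms (1)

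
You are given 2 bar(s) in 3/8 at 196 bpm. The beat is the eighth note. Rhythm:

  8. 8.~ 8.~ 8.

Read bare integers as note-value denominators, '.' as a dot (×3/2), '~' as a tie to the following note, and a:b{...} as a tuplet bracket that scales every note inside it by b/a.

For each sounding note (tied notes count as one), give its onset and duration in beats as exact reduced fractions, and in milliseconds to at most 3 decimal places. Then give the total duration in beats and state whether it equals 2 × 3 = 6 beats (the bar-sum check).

1) 0.0ms=0b +459.184ms=3/2b
2) 459.184ms=3/2b +1377.551ms=9/2b
Σ=6b of 6 (196bpm 3/8) — PASS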